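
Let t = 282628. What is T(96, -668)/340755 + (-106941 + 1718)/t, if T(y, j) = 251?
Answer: -35784323737/96306904140 ≈ -0.37157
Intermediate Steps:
T(96, -668)/340755 + (-106941 + 1718)/t = 251/340755 + (-106941 + 1718)/282628 = 251*(1/340755) - 105223*1/282628 = 251/340755 - 105223/282628 = -35784323737/96306904140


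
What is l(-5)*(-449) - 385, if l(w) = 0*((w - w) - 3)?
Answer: -385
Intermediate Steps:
l(w) = 0 (l(w) = 0*(0 - 3) = 0*(-3) = 0)
l(-5)*(-449) - 385 = 0*(-449) - 385 = 0 - 385 = -385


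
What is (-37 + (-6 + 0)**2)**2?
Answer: 1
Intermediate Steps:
(-37 + (-6 + 0)**2)**2 = (-37 + (-6)**2)**2 = (-37 + 36)**2 = (-1)**2 = 1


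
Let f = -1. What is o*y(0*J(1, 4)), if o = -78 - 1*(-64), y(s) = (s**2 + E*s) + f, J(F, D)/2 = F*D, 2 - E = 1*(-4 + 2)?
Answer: 14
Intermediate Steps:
E = 4 (E = 2 - (-4 + 2) = 2 - (-2) = 2 - 1*(-2) = 2 + 2 = 4)
J(F, D) = 2*D*F (J(F, D) = 2*(F*D) = 2*(D*F) = 2*D*F)
y(s) = -1 + s**2 + 4*s (y(s) = (s**2 + 4*s) - 1 = -1 + s**2 + 4*s)
o = -14 (o = -78 + 64 = -14)
o*y(0*J(1, 4)) = -14*(-1 + (0*(2*4*1))**2 + 4*(0*(2*4*1))) = -14*(-1 + (0*8)**2 + 4*(0*8)) = -14*(-1 + 0**2 + 4*0) = -14*(-1 + 0 + 0) = -14*(-1) = 14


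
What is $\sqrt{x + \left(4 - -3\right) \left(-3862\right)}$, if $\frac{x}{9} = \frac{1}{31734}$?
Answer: $\frac{i \sqrt{336104959458}}{3526} \approx 164.42 i$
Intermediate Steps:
$x = \frac{1}{3526}$ ($x = \frac{9}{31734} = 9 \cdot \frac{1}{31734} = \frac{1}{3526} \approx 0.00028361$)
$\sqrt{x + \left(4 - -3\right) \left(-3862\right)} = \sqrt{\frac{1}{3526} + \left(4 - -3\right) \left(-3862\right)} = \sqrt{\frac{1}{3526} + \left(4 + 3\right) \left(-3862\right)} = \sqrt{\frac{1}{3526} + 7 \left(-3862\right)} = \sqrt{\frac{1}{3526} - 27034} = \sqrt{- \frac{95321883}{3526}} = \frac{i \sqrt{336104959458}}{3526}$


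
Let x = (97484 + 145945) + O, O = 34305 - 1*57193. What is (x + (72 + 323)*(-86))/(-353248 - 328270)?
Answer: -186571/681518 ≈ -0.27376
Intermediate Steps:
O = -22888 (O = 34305 - 57193 = -22888)
x = 220541 (x = (97484 + 145945) - 22888 = 243429 - 22888 = 220541)
(x + (72 + 323)*(-86))/(-353248 - 328270) = (220541 + (72 + 323)*(-86))/(-353248 - 328270) = (220541 + 395*(-86))/(-681518) = (220541 - 33970)*(-1/681518) = 186571*(-1/681518) = -186571/681518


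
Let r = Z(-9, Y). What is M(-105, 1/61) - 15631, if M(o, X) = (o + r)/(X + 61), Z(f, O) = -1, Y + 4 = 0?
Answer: -29092524/1861 ≈ -15633.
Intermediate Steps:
Y = -4 (Y = -4 + 0 = -4)
r = -1
M(o, X) = (-1 + o)/(61 + X) (M(o, X) = (o - 1)/(X + 61) = (-1 + o)/(61 + X))
M(-105, 1/61) - 15631 = (-1 - 105)/(61 + 1/61) - 15631 = -106/(61 + 1/61) - 15631 = -106/(3722/61) - 15631 = (61/3722)*(-106) - 15631 = -3233/1861 - 15631 = -29092524/1861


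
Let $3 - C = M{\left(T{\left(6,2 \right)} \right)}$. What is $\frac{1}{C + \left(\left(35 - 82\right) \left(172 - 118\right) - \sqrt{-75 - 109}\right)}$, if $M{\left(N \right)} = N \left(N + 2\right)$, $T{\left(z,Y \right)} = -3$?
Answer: $\frac{i}{2 \left(\sqrt{46} - 1269 i\right)} \approx -0.000394 + 2.1058 \cdot 10^{-6} i$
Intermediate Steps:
$M{\left(N \right)} = N \left(2 + N\right)$
$C = 0$ ($C = 3 - - 3 \left(2 - 3\right) = 3 - \left(-3\right) \left(-1\right) = 3 - 3 = 0$)
$\frac{1}{C + \left(\left(35 - 82\right) \left(172 - 118\right) - \sqrt{-75 - 109}\right)} = \frac{1}{0 + \left(\left(35 - 82\right) \left(172 - 118\right) - \sqrt{-75 - 109}\right)} = \frac{1}{0 - \left(2538 + \sqrt{-184}\right)} = \frac{1}{0 - \left(2538 + 2 i \sqrt{46}\right)} = \frac{1}{-2538 - 2 i \sqrt{46}}$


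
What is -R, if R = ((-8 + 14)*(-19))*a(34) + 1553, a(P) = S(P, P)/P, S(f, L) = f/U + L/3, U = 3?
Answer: -1477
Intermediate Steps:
S(f, L) = L/3 + f/3 (S(f, L) = f/3 + L/3 = L/3 + f/3)
a(P) = ⅔ (a(P) = (P/3 + P/3)/P = (2*P/3)/P = ⅔)
R = 1477 (R = ((-8 + 14)*(-19))*(⅔) + 1553 = (6*(-19))*(⅔) + 1553 = -114*⅔ + 1553 = -76 + 1553 = 1477)
-R = -1*1477 = -1477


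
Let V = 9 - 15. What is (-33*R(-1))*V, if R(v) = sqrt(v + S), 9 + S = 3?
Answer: 198*I*sqrt(7) ≈ 523.86*I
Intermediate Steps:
S = -6 (S = -9 + 3 = -6)
V = -6
R(v) = sqrt(-6 + v) (R(v) = sqrt(v - 6) = sqrt(-6 + v))
(-33*R(-1))*V = -33*sqrt(-6 - 1)*(-6) = -33*I*sqrt(7)*(-6) = 198*I*sqrt(7)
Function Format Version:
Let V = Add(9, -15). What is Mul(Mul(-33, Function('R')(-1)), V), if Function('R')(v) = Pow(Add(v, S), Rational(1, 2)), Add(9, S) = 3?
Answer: Mul(198, I, Pow(7, Rational(1, 2))) ≈ Mul(523.86, I)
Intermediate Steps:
S = -6 (S = Add(-9, 3) = -6)
V = -6
Function('R')(v) = Pow(Add(-6, v), Rational(1, 2)) (Function('R')(v) = Pow(Add(v, -6), Rational(1, 2)) = Pow(Add(-6, v), Rational(1, 2)))
Mul(Mul(-33, Function('R')(-1)), V) = Mul(Mul(-33, Pow(Add(-6, -1), Rational(1, 2))), -6) = Mul(Mul(-33, Pow(-7, Rational(1, 2))), -6) = Mul(Mul(-33, Mul(I, Pow(7, Rational(1, 2)))), -6) = Mul(Mul(-33, I, Pow(7, Rational(1, 2))), -6) = Mul(198, I, Pow(7, Rational(1, 2)))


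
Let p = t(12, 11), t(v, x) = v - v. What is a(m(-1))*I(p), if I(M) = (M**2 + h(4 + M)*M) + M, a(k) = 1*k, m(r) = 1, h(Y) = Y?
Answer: 0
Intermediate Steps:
t(v, x) = 0
a(k) = k
p = 0
I(M) = M + M**2 + M*(4 + M) (I(M) = (M**2 + (4 + M)*M) + M = (M**2 + M*(4 + M)) + M = M + M**2 + M*(4 + M))
a(m(-1))*I(p) = 1*(0*(5 + 2*0)) = 1*(0*(5 + 0)) = 1*(0*5) = 1*0 = 0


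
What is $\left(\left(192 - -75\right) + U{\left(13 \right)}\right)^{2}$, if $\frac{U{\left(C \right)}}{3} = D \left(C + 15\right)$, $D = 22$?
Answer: $4473225$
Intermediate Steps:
$U{\left(C \right)} = 990 + 66 C$ ($U{\left(C \right)} = 3 \cdot 22 \left(C + 15\right) = 3 \cdot 22 \left(15 + C\right) = 3 \left(330 + 22 C\right) = 990 + 66 C$)
$\left(\left(192 - -75\right) + U{\left(13 \right)}\right)^{2} = \left(\left(192 - -75\right) + \left(990 + 66 \cdot 13\right)\right)^{2} = \left(\left(192 + 75\right) + \left(990 + 858\right)\right)^{2} = \left(267 + 1848\right)^{2} = 2115^{2} = 4473225$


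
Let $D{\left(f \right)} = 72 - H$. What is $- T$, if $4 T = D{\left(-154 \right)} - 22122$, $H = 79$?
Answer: $\frac{22129}{4} \approx 5532.3$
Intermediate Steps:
$D{\left(f \right)} = -7$ ($D{\left(f \right)} = 72 - 79 = -7$)
$T = - \frac{22129}{4}$ ($T = \frac{-7 - 22122}{4} = \frac{1}{4} \left(-22129\right) = - \frac{22129}{4} \approx -5532.3$)
$- T = \left(-1\right) \left(- \frac{22129}{4}\right) = \frac{22129}{4}$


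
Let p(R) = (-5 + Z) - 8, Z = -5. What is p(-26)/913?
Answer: -18/913 ≈ -0.019715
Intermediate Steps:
p(R) = -18 (p(R) = (-5 - 5) - 8 = -10 - 8 = -18)
p(-26)/913 = -18/913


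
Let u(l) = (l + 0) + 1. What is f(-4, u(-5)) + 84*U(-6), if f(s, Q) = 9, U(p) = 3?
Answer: 261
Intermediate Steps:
u(l) = 1 + l (u(l) = l + 1 = 1 + l)
f(-4, u(-5)) + 84*U(-6) = 9 + 84*3 = 9 + 252 = 261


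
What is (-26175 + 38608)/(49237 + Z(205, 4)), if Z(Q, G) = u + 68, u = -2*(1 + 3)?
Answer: 12433/49297 ≈ 0.25221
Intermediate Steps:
u = -8 (u = -2*4 = -8)
Z(Q, G) = 60 (Z(Q, G) = -8 + 68 = 60)
(-26175 + 38608)/(49237 + Z(205, 4)) = (-26175 + 38608)/(49237 + 60) = 12433/49297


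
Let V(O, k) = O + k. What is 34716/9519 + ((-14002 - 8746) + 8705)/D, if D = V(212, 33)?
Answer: -41723299/777385 ≈ -53.671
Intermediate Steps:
D = 245 (D = 212 + 33 = 245)
34716/9519 + ((-14002 - 8746) + 8705)/D = 34716/9519 + ((-14002 - 8746) + 8705)/245 = 34716*(1/9519) + (-22748 + 8705)*(1/245) = 11572/3173 - 14043*1/245 = 11572/3173 - 14043/245 = -41723299/777385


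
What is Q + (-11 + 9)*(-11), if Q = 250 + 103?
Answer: 375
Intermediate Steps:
Q = 353
Q + (-11 + 9)*(-11) = 353 + (-11 + 9)*(-11) = 353 - 2*(-11) = 353 + 22 = 375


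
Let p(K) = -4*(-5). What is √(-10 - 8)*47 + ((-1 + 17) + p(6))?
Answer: 36 + 141*I*√2 ≈ 36.0 + 199.4*I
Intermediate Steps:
p(K) = 20
√(-10 - 8)*47 + ((-1 + 17) + p(6)) = √(-10 - 8)*47 + ((-1 + 17) + 20) = √(-18)*47 + (16 + 20) = (3*I*√2)*47 + 36 = 141*I*√2 + 36 = 36 + 141*I*√2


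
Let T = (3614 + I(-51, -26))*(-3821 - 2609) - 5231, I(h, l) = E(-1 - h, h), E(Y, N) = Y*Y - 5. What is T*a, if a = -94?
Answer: 3692893494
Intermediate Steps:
E(Y, N) = -5 + Y² (E(Y, N) = Y² - 5 = -5 + Y²)
I(h, l) = -5 + (-1 - h)²
T = -39286101 (T = (3614 + (-5 + (1 - 51)²))*(-3821 - 2609) - 5231 = (3614 + (-5 + (-50)²))*(-6430) - 5231 = (3614 + (-5 + 2500))*(-6430) - 5231 = (3614 + 2495)*(-6430) - 5231 = 6109*(-6430) - 5231 = -39280870 - 5231 = -39286101)
T*a = -39286101*(-94) = 3692893494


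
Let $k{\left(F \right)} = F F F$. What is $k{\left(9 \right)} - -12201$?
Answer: $12930$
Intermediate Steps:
$k{\left(F \right)} = F^{3}$ ($k{\left(F \right)} = F^{2} F = F^{3}$)
$k{\left(9 \right)} - -12201 = 9^{3} - -12201 = 729 + 12201 = 12930$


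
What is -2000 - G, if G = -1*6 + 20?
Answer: -2014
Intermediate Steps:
G = 14 (G = -6 + 20 = 14)
-2000 - G = -2000 - 1*14 = -2000 - 14 = -2014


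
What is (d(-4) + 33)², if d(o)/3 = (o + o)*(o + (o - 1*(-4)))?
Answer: 16641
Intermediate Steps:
d(o) = 6*o*(4 + 2*o) (d(o) = 3*((o + o)*(o + (o - 1*(-4)))) = 3*((2*o)*(o + (o + 4))) = 3*((2*o)*(o + (4 + o))) = 3*((2*o)*(4 + 2*o)) = 3*(2*o*(4 + 2*o)) = 6*o*(4 + 2*o))
(d(-4) + 33)² = (12*(-4)*(2 - 4) + 33)² = (12*(-4)*(-2) + 33)² = (96 + 33)² = 129² = 16641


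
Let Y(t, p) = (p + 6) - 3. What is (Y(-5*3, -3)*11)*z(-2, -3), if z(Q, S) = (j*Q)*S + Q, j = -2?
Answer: 0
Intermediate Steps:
z(Q, S) = Q - 2*Q*S (z(Q, S) = (-2*Q)*S + Q = -2*Q*S + Q = Q - 2*Q*S)
Y(t, p) = 3 + p (Y(t, p) = (6 + p) - 3 = 3 + p)
(Y(-5*3, -3)*11)*z(-2, -3) = ((3 - 3)*11)*(-2*(1 - 2*(-3))) = (0*11)*(-2*(1 + 6)) = 0*(-2*7) = 0*(-14) = 0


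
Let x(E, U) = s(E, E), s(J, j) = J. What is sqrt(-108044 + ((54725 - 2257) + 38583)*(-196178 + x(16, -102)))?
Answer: I*sqrt(17860854306) ≈ 1.3364e+5*I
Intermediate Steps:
x(E, U) = E
sqrt(-108044 + ((54725 - 2257) + 38583)*(-196178 + x(16, -102))) = sqrt(-108044 + ((54725 - 2257) + 38583)*(-196178 + 16)) = sqrt(-108044 + (52468 + 38583)*(-196162)) = sqrt(-108044 + 91051*(-196162)) = sqrt(-108044 - 17860746262) = sqrt(-17860854306) = I*sqrt(17860854306)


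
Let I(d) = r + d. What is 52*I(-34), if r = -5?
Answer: -2028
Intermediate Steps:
I(d) = -5 + d
52*I(-34) = 52*(-5 - 34) = 52*(-39) = -2028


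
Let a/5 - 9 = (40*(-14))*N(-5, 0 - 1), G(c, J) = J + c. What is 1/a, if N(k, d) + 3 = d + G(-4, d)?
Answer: 1/25245 ≈ 3.9612e-5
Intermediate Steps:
N(k, d) = -7 + 2*d (N(k, d) = -3 + (d + (d - 4)) = -3 + (d + (-4 + d)) = -3 + (-4 + 2*d) = -7 + 2*d)
a = 25245 (a = 45 + 5*((40*(-14))*(-7 + 2*(0 - 1))) = 45 + 5*(-560*(-7 + 2*(-1))) = 45 + 5*(-560*(-7 - 2)) = 45 + 5*(-560*(-9)) = 45 + 5*5040 = 45 + 25200 = 25245)
1/a = 1/25245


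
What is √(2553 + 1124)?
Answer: √3677 ≈ 60.638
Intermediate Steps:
√(2553 + 1124) = √3677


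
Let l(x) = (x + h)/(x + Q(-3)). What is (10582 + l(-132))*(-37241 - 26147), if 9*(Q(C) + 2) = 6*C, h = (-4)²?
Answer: -11404039998/17 ≈ -6.7083e+8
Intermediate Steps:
h = 16
Q(C) = -2 + 2*C/3 (Q(C) = -2 + (6*C)/9 = -2 + 2*C/3)
l(x) = (16 + x)/(-4 + x) (l(x) = (x + 16)/(x + (-2 + (⅔)*(-3))) = (16 + x)/(x + (-2 - 2)) = (16 + x)/(x - 4) = (16 + x)/(-4 + x))
(10582 + l(-132))*(-37241 - 26147) = (10582 + (16 - 132)/(-4 - 132))*(-37241 - 26147) = (10582 - 116/(-136))*(-63388) = (10582 - 1/136*(-116))*(-63388) = (10582 + 29/34)*(-63388) = (359817/34)*(-63388) = -11404039998/17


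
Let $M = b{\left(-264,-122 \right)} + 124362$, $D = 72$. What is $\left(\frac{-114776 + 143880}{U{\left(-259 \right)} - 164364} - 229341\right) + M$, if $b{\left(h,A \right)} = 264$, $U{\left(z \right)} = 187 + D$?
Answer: $- \frac{17184284179}{164105} \approx -1.0472 \cdot 10^{5}$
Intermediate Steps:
$U{\left(z \right)} = 259$ ($U{\left(z \right)} = 187 + 72 = 259$)
$M = 124626$ ($M = 264 + 124362 = 124626$)
$\left(\frac{-114776 + 143880}{U{\left(-259 \right)} - 164364} - 229341\right) + M = \left(\frac{-114776 + 143880}{259 - 164364} - 229341\right) + 124626 = \left(\frac{29104}{-164105} - 229341\right) + 124626 = \left(29104 \left(- \frac{1}{164105}\right) - 229341\right) + 124626 = \left(- \frac{29104}{164105} - 229341\right) + 124626 = - \frac{37636033909}{164105} + 124626 = - \frac{17184284179}{164105}$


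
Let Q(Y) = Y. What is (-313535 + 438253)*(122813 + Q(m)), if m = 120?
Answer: 15331957894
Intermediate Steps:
(-313535 + 438253)*(122813 + Q(m)) = (-313535 + 438253)*(122813 + 120) = 124718*122933 = 15331957894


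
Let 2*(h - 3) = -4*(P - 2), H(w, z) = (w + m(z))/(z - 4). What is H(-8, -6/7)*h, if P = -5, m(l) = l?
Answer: 31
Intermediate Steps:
H(w, z) = (w + z)/(-4 + z) (H(w, z) = (w + z)/(z - 4) = (w + z)/(-4 + z))
h = 17 (h = 3 + (-4*(-5 - 2))/2 = 3 + (-4*(-7))/2 = 3 + (1/2)*28 = 3 + 14 = 17)
H(-8, -6/7)*h = ((-8 - 6/7)/(-4 - 6/7))*17 = (-62/7/(-34/7))*17 = -7/34*(-62/7)*17 = (31/17)*17 = 31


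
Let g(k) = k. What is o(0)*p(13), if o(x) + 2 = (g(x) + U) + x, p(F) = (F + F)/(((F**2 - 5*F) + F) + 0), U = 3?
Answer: 2/9 ≈ 0.22222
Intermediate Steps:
p(F) = 2*F/(F**2 - 4*F) (p(F) = (2*F)/((F**2 - 4*F) + 0) = (2*F)/(F**2 - 4*F) = 2*F/(F**2 - 4*F))
o(x) = 1 + 2*x (o(x) = -2 + ((x + 3) + x) = -2 + ((3 + x) + x) = -2 + (3 + 2*x) = 1 + 2*x)
o(0)*p(13) = (1 + 2*0)*(2/(-4 + 13)) = (1 + 0)*(2/9) = 1*(2*(1/9)) = 1*(2/9) = 2/9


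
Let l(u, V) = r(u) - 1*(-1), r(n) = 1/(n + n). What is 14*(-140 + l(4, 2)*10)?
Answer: -3605/2 ≈ -1802.5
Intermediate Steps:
r(n) = 1/(2*n)
l(u, V) = 1 + 1/(2*u) (l(u, V) = 1/(2*u) - 1*(-1) = 1/(2*u) + 1 = 1 + 1/(2*u))
14*(-140 + l(4, 2)*10) = 14*(-140 + ((1/2 + 4)/4)*10) = 14*(-140 + ((1/4)*(9/2))*10) = 14*(-140 + (9/8)*10) = 14*(-140 + 45/4) = 14*(-515/4) = -3605/2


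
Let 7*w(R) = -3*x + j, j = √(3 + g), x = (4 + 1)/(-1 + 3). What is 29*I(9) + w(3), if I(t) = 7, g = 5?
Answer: 2827/14 + 2*√2/7 ≈ 202.33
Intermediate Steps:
x = 5/2 ≈ 2.5000
j = 2*√2 (j = √(3 + 5) = √8 = 2*√2 ≈ 2.8284)
w(R) = -15/14 + 2*√2/7 (w(R) = (-3*5/2 + 2*√2)/7 = (-15/2 + 2*√2)/7 = -15/14 + 2*√2/7)
29*I(9) + w(3) = 29*7 + (-15/14 + 2*√2/7) = 203 + (-15/14 + 2*√2/7) = 2827/14 + 2*√2/7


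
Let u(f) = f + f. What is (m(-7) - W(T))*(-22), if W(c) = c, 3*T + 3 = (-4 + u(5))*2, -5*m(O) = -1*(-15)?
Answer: 132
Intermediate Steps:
m(O) = -3 (m(O) = -(-1)*(-15)/5 = -⅕*15 = -3)
u(f) = 2*f
T = 3 (T = -1 + ((-4 + 2*5)*2)/3 = -1 + ((-4 + 10)*2)/3 = -1 + (6*2)/3 = -1 + (⅓)*12 = -1 + 4 = 3)
(m(-7) - W(T))*(-22) = (-3 - 1*3)*(-22) = (-3 - 3)*(-22) = -6*(-22) = 132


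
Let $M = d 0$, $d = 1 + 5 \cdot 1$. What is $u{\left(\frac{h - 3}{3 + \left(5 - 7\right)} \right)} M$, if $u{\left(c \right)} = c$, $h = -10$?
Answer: $0$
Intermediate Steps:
$d = 6$ ($d = 1 + 5 = 6$)
$M = 0$ ($M = 6 \cdot 0 = 0$)
$u{\left(\frac{h - 3}{3 + \left(5 - 7\right)} \right)} M = \frac{-10 - 3}{3 + \left(5 - 7\right)} 0 = - \frac{13}{3 + \left(5 - 7\right)} 0 = - \frac{13}{3 - 2} \cdot 0 = - \frac{13}{1} \cdot 0 = \left(-13\right) 1 \cdot 0 = \left(-13\right) 0 = 0$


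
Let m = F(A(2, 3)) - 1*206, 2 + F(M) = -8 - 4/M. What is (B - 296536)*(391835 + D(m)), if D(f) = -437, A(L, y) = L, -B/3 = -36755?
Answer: -72906096858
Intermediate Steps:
B = 110265 (B = -3*(-36755) = 110265)
F(M) = -10 - 4/M (F(M) = -2 + (-8 - 4/M) = -10 - 4/M)
m = -218 (m = (-10 - 4/2) - 1*206 = (-10 - 4*½) - 206 = (-10 - 2) - 206 = -12 - 206 = -218)
(B - 296536)*(391835 + D(m)) = (110265 - 296536)*(391835 - 437) = -186271*391398 = -72906096858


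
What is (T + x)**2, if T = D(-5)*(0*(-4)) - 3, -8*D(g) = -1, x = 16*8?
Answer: 15625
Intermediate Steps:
x = 128
D(g) = 1/8 (D(g) = -1/8*(-1) = 1/8)
T = -3 (T = (0*(-4))/8 - 3 = (1/8)*0 - 3 = 0 - 3 = -3)
(T + x)**2 = (-3 + 128)**2 = 125**2 = 15625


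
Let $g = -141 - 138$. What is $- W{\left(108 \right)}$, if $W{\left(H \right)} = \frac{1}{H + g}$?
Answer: $\frac{1}{171} \approx 0.005848$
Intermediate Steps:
$g = -279$
$W{\left(H \right)} = \frac{1}{-279 + H}$ ($W{\left(H \right)} = \frac{1}{H - 279} = \frac{1}{-279 + H}$)
$- W{\left(108 \right)} = - \frac{1}{-279 + 108} = - \frac{1}{-171} = \left(-1\right) \left(- \frac{1}{171}\right) = \frac{1}{171}$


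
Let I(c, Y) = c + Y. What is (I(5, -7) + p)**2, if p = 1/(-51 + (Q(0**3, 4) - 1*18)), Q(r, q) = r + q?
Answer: 17161/4225 ≈ 4.0618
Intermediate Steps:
Q(r, q) = q + r
p = -1/65 (p = 1/(-51 + ((4 + 0**3) - 1*18)) = 1/(-51 + ((4 + 0) - 18)) = 1/(-51 + (4 - 18)) = 1/(-51 - 14) = 1/(-65) = -1/65 ≈ -0.015385)
I(c, Y) = Y + c
(I(5, -7) + p)**2 = ((-7 + 5) - 1/65)**2 = (-2 - 1/65)**2 = (-131/65)**2 = 17161/4225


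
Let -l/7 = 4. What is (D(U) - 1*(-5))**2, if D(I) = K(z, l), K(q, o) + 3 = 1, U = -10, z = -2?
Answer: 9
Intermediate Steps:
l = -28 (l = -7*4 = -28)
K(q, o) = -2 (K(q, o) = -3 + 1 = -2)
D(I) = -2
(D(U) - 1*(-5))**2 = (-2 - 1*(-5))**2 = (-2 + 5)**2 = 3**2 = 9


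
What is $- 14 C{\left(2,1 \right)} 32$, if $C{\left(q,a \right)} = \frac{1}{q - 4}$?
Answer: $224$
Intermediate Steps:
$C{\left(q,a \right)} = \frac{1}{-4 + q}$
$- 14 C{\left(2,1 \right)} 32 = - \frac{14}{-4 + 2} \cdot 32 = - \frac{14}{-2} \cdot 32 = \left(-14\right) \left(- \frac{1}{2}\right) 32 = 7 \cdot 32 = 224$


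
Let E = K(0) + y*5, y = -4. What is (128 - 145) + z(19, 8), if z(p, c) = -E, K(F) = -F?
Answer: 3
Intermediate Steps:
E = -20 (E = -1*0 - 4*5 = 0 - 20 = -20)
z(p, c) = 20 (z(p, c) = -1*(-20) = 20)
(128 - 145) + z(19, 8) = (128 - 145) + 20 = -17 + 20 = 3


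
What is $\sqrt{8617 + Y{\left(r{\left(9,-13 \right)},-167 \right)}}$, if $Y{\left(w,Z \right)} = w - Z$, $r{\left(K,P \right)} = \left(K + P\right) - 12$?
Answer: $8 \sqrt{137} \approx 93.638$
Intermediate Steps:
$r{\left(K,P \right)} = -12 + K + P$
$\sqrt{8617 + Y{\left(r{\left(9,-13 \right)},-167 \right)}} = \sqrt{8617 - -151} = \sqrt{8617 + \left(-16 + 167\right)} = \sqrt{8617 + 151} = \sqrt{8768} = 8 \sqrt{137}$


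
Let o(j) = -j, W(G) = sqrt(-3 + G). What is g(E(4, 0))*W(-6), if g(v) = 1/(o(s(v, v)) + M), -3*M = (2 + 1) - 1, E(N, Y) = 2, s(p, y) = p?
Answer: -9*I/8 ≈ -1.125*I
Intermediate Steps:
M = -2/3 (M = -((2 + 1) - 1)/3 = -(3 - 1)/3 = -1/3*2 = -2/3 ≈ -0.66667)
g(v) = 1/(-2/3 - v) (g(v) = 1/(-v - 2/3) = 1/(-2/3 - v))
g(E(4, 0))*W(-6) = (-3/(2 + 3*2))*sqrt(-3 - 6) = (-3/(2 + 6))*sqrt(-9) = (-3/8)*(3*I) = (-3*1/8)*(3*I) = -9*I/8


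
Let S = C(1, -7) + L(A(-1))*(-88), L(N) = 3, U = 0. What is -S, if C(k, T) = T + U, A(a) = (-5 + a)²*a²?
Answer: 271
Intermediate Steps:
A(a) = a²*(-5 + a)²
C(k, T) = T (C(k, T) = T + 0 = T)
S = -271 (S = -7 + 3*(-88) = -7 - 264 = -271)
-S = -1*(-271) = 271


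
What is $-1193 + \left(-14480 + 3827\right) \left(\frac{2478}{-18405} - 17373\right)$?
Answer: $\frac{378477987046}{2045} \approx 1.8507 \cdot 10^{8}$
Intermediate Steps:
$-1193 + \left(-14480 + 3827\right) \left(\frac{2478}{-18405} - 17373\right) = -1193 - 10653 \left(2478 \left(- \frac{1}{18405}\right) - 17373\right) = -1193 - 10653 \left(- \frac{826}{6135} - 17373\right) = -1193 - - \frac{378480426731}{2045} = -1193 + \frac{378480426731}{2045} = \frac{378477987046}{2045}$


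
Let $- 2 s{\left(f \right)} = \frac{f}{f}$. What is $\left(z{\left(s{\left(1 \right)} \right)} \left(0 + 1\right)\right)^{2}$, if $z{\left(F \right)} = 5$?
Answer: $25$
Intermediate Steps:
$s{\left(f \right)} = - \frac{1}{2}$ ($s{\left(f \right)} = - \frac{f \frac{1}{f}}{2} = \left(- \frac{1}{2}\right) 1 = - \frac{1}{2}$)
$\left(z{\left(s{\left(1 \right)} \right)} \left(0 + 1\right)\right)^{2} = \left(5 \left(0 + 1\right)\right)^{2} = \left(5 \cdot 1\right)^{2} = 5^{2} = 25$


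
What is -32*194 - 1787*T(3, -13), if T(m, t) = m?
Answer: -11569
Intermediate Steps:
-32*194 - 1787*T(3, -13) = -32*194 - 1787*3 = -6208 - 1*5361 = -6208 - 5361 = -11569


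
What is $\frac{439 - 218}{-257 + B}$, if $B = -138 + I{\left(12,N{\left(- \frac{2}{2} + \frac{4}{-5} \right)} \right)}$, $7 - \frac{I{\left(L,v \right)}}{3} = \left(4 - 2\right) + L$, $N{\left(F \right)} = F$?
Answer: $- \frac{17}{32} \approx -0.53125$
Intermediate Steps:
$I{\left(L,v \right)} = 15 - 3 L$ ($I{\left(L,v \right)} = 21 - 3 \left(\left(4 - 2\right) + L\right) = 21 - 3 \left(2 + L\right) = 21 - \left(6 + 3 L\right) = 15 - 3 L$)
$B = -159$ ($B = -138 + \left(15 - 36\right) = -138 - 21 = -159$)
$\frac{439 - 218}{-257 + B} = \frac{439 - 218}{-257 - 159} = \frac{221}{-416} = 221 \left(- \frac{1}{416}\right) = - \frac{17}{32}$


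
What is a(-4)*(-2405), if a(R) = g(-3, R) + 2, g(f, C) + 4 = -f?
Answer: -2405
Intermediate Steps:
g(f, C) = -4 - f
a(R) = 1 (a(R) = (-4 - 1*(-3)) + 2 = (-4 + 3) + 2 = -1 + 2 = 1)
a(-4)*(-2405) = 1*(-2405) = -2405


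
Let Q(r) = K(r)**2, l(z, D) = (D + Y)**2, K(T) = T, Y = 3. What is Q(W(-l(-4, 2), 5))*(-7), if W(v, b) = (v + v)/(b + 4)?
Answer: -17500/81 ≈ -216.05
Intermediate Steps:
l(z, D) = (3 + D)**2 (l(z, D) = (D + 3)**2 = (3 + D)**2)
W(v, b) = 2*v/(4 + b) (W(v, b) = (2*v)/(4 + b) = 2*v/(4 + b))
Q(r) = r**2
Q(W(-l(-4, 2), 5))*(-7) = (2*(-(3 + 2)**2)/(4 + 5))**2*(-7) = (2*(-1*5**2)/9)**2*(-7) = (2*(-1*25)*(1/9))**2*(-7) = (2*(-25)*(1/9))**2*(-7) = (-50/9)**2*(-7) = (2500/81)*(-7) = -17500/81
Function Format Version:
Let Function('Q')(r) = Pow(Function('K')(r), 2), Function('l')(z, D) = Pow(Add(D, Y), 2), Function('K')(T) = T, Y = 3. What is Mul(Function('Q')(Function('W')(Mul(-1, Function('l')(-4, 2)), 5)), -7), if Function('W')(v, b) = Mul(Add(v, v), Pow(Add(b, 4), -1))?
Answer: Rational(-17500, 81) ≈ -216.05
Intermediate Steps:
Function('l')(z, D) = Pow(Add(3, D), 2) (Function('l')(z, D) = Pow(Add(D, 3), 2) = Pow(Add(3, D), 2))
Function('W')(v, b) = Mul(2, v, Pow(Add(4, b), -1)) (Function('W')(v, b) = Mul(Mul(2, v), Pow(Add(4, b), -1)) = Mul(2, v, Pow(Add(4, b), -1)))
Function('Q')(r) = Pow(r, 2)
Mul(Function('Q')(Function('W')(Mul(-1, Function('l')(-4, 2)), 5)), -7) = Mul(Pow(Mul(2, Mul(-1, Pow(Add(3, 2), 2)), Pow(Add(4, 5), -1)), 2), -7) = Mul(Pow(Mul(2, Mul(-1, Pow(5, 2)), Pow(9, -1)), 2), -7) = Mul(Pow(Mul(2, Mul(-1, 25), Rational(1, 9)), 2), -7) = Mul(Pow(Mul(2, -25, Rational(1, 9)), 2), -7) = Mul(Pow(Rational(-50, 9), 2), -7) = Mul(Rational(2500, 81), -7) = Rational(-17500, 81)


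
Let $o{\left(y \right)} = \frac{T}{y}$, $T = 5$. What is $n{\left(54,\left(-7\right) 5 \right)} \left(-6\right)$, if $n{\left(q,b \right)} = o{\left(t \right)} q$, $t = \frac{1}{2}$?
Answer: $-3240$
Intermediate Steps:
$t = \frac{1}{2} \approx 0.5$
$o{\left(y \right)} = \frac{5}{y}$
$n{\left(q,b \right)} = 10 q$ ($n{\left(q,b \right)} = 5 \frac{1}{\frac{1}{2}} q = 5 \cdot 2 q = 10 q$)
$n{\left(54,\left(-7\right) 5 \right)} \left(-6\right) = 10 \cdot 54 \left(-6\right) = 540 \left(-6\right) = -3240$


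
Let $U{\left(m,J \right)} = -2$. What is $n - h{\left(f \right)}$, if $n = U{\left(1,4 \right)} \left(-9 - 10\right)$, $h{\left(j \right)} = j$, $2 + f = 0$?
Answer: $40$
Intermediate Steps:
$f = -2$ ($f = -2 + 0 = -2$)
$n = 38$ ($n = - 2 \left(-9 - 10\right) = \left(-2\right) \left(-19\right) = 38$)
$n - h{\left(f \right)} = 38 - -2 = 38 + 2 = 40$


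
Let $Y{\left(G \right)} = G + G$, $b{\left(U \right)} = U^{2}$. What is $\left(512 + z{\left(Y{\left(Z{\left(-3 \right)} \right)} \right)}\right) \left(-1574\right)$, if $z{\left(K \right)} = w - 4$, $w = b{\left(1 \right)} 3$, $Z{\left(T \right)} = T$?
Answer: $-804314$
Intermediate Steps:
$w = 3$ ($w = 1^{2} \cdot 3 = 1 \cdot 3 = 3$)
$Y{\left(G \right)} = 2 G$
$z{\left(K \right)} = -1$ ($z{\left(K \right)} = 3 - 4 = -1$)
$\left(512 + z{\left(Y{\left(Z{\left(-3 \right)} \right)} \right)}\right) \left(-1574\right) = \left(512 - 1\right) \left(-1574\right) = 511 \left(-1574\right) = -804314$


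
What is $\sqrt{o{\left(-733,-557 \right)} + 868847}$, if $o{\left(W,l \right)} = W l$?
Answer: $2 \sqrt{319282} \approx 1130.1$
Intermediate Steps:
$\sqrt{o{\left(-733,-557 \right)} + 868847} = \sqrt{\left(-733\right) \left(-557\right) + 868847} = \sqrt{408281 + 868847} = \sqrt{1277128} = 2 \sqrt{319282}$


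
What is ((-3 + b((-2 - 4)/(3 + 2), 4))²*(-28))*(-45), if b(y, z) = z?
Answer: 1260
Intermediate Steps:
((-3 + b((-2 - 4)/(3 + 2), 4))²*(-28))*(-45) = ((-3 + 4)²*(-28))*(-45) = (1²*(-28))*(-45) = (1*(-28))*(-45) = -28*(-45) = 1260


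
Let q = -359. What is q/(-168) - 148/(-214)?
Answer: 50845/17976 ≈ 2.8285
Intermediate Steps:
q/(-168) - 148/(-214) = -359/(-168) - 148/(-214) = -359*(-1/168) - 148*(-1/214) = 359/168 + 74/107 = 50845/17976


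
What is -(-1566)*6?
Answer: 9396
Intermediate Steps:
-(-1566)*6 = -1566*(-6) = 9396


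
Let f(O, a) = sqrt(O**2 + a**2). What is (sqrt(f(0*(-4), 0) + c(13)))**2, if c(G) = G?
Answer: 13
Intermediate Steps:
(sqrt(f(0*(-4), 0) + c(13)))**2 = (sqrt(sqrt((0*(-4))**2 + 0**2) + 13))**2 = (sqrt(sqrt(0**2 + 0) + 13))**2 = (sqrt(sqrt(0 + 0) + 13))**2 = (sqrt(sqrt(0) + 13))**2 = (sqrt(0 + 13))**2 = (sqrt(13))**2 = 13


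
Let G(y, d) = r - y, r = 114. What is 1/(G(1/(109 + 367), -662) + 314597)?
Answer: 476/149802435 ≈ 3.1775e-6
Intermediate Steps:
G(y, d) = 114 - y
1/(G(1/(109 + 367), -662) + 314597) = 1/((114 - 1/(109 + 367)) + 314597) = 1/((114 - 1/476) + 314597) = 1/(54263/476 + 314597) = 1/(149802435/476) = 476/149802435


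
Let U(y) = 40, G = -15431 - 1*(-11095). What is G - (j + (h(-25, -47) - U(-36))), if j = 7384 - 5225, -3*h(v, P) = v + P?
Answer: -6479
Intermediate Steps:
h(v, P) = -P/3 - v/3 (h(v, P) = -(v + P)/3 = -(P + v)/3 = -P/3 - v/3)
G = -4336 (G = -15431 + 11095 = -4336)
j = 2159
G - (j + (h(-25, -47) - U(-36))) = -4336 - (2159 + ((-⅓*(-47) - ⅓*(-25)) - 1*40)) = -4336 - (2159 + ((47/3 + 25/3) - 40)) = -4336 - (2159 + (24 - 40)) = -4336 - (2159 - 16) = -4336 - 1*2143 = -4336 - 2143 = -6479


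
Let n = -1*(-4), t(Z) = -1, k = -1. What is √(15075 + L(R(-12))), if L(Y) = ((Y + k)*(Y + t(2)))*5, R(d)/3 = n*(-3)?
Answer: 4*√1370 ≈ 148.05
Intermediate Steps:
n = 4
R(d) = -36 (R(d) = 3*(4*(-3)) = 3*(-12) = -36)
L(Y) = 5*(-1 + Y)² (L(Y) = ((Y - 1)*(Y - 1))*5 = ((-1 + Y)*(-1 + Y))*5 = (-1 + Y)²*5 = 5*(-1 + Y)²)
√(15075 + L(R(-12))) = √(15075 + (5 - 10*(-36) + 5*(-36)²)) = √(15075 + (5 + 360 + 5*1296)) = √(15075 + (5 + 360 + 6480)) = √(15075 + 6845) = √21920 = 4*√1370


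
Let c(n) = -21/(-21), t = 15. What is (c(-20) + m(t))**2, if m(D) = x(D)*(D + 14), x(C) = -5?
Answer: 20736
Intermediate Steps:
c(n) = 1 (c(n) = -21*(-1/21) = 1)
m(D) = -70 - 5*D (m(D) = -5*(D + 14) = -5*(14 + D) = -70 - 5*D)
(c(-20) + m(t))**2 = (1 + (-70 - 5*15))**2 = (1 + (-70 - 75))**2 = (1 - 145)**2 = (-144)**2 = 20736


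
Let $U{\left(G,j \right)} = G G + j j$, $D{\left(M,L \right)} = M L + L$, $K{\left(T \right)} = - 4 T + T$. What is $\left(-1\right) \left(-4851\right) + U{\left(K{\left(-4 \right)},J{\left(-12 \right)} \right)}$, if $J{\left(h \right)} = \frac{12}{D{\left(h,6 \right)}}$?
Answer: $\frac{604399}{121} \approx 4995.0$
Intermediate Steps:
$K{\left(T \right)} = - 3 T$
$D{\left(M,L \right)} = L + L M$ ($D{\left(M,L \right)} = L M + L = L + L M$)
$J{\left(h \right)} = \frac{12}{6 + 6 h}$ ($J{\left(h \right)} = \frac{12}{6 \left(1 + h\right)} = \frac{12}{6 + 6 h}$)
$U{\left(G,j \right)} = G^{2} + j^{2}$
$\left(-1\right) \left(-4851\right) + U{\left(K{\left(-4 \right)},J{\left(-12 \right)} \right)} = \left(-1\right) \left(-4851\right) + \left(\left(\left(-3\right) \left(-4\right)\right)^{2} + \left(\frac{2}{1 - 12}\right)^{2}\right) = 4851 + \left(12^{2} + \left(\frac{2}{-11}\right)^{2}\right) = 4851 + \left(144 + \left(2 \left(- \frac{1}{11}\right)\right)^{2}\right) = 4851 + \left(144 + \left(- \frac{2}{11}\right)^{2}\right) = 4851 + \left(144 + \frac{4}{121}\right) = 4851 + \frac{17428}{121} = \frac{604399}{121}$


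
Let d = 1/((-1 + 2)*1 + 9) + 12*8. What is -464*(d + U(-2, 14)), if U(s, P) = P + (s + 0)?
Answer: -250792/5 ≈ -50158.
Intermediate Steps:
d = 961/10 (d = 1/(1*1 + 9) + 96 = 1/(1 + 9) + 96 = 1/10 + 96 = ⅒ + 96 = 961/10 ≈ 96.100)
U(s, P) = P + s
-464*(d + U(-2, 14)) = -464*(961/10 + (14 - 2)) = -464*(961/10 + 12) = -464*1081/10 = -250792/5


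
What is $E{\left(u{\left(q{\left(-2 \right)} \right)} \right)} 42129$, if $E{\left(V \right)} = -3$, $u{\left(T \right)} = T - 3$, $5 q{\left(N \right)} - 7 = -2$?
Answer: $-126387$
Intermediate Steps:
$q{\left(N \right)} = 1$ ($q{\left(N \right)} = \frac{7}{5} + \frac{1}{5} \left(-2\right) = \frac{7}{5} - \frac{2}{5} = 1$)
$u{\left(T \right)} = -3 + T$
$E{\left(u{\left(q{\left(-2 \right)} \right)} \right)} 42129 = \left(-3\right) 42129 = -126387$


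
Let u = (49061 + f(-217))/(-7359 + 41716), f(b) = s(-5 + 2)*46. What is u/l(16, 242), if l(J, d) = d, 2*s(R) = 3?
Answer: 1445/244541 ≈ 0.0059090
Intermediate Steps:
s(R) = 3/2 (s(R) = (½)*3 = 3/2)
f(b) = 69 (f(b) = (3/2)*46 = 69)
u = 2890/2021 (u = (49061 + 69)/(-7359 + 41716) = 49130/34357 = 49130*(1/34357) = 2890/2021 ≈ 1.4300)
u/l(16, 242) = (2890/2021)/242 = (2890/2021)*(1/242) = 1445/244541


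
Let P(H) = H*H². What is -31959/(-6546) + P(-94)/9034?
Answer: -858047543/9856094 ≈ -87.058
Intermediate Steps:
P(H) = H³
-31959/(-6546) + P(-94)/9034 = -31959/(-6546) + (-94)³/9034 = -31959*(-1/6546) - 830584*1/9034 = 10653/2182 - 415292/4517 = -858047543/9856094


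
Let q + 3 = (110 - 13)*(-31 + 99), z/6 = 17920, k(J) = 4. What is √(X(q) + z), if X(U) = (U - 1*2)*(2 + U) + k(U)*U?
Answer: √43601537 ≈ 6603.1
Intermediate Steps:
z = 107520 (z = 6*17920 = 107520)
q = 6593 (q = -3 + (110 - 13)*(-31 + 99) = -3 + 97*68 = -3 + 6596 = 6593)
X(U) = 4*U + (-2 + U)*(2 + U) (X(U) = (U - 1*2)*(2 + U) + 4*U = (U - 2)*(2 + U) + 4*U = (-2 + U)*(2 + U) + 4*U = 4*U + (-2 + U)*(2 + U))
√(X(q) + z) = √((-4 + 6593² + 4*6593) + 107520) = √((-4 + 43467649 + 26372) + 107520) = √(43494017 + 107520) = √43601537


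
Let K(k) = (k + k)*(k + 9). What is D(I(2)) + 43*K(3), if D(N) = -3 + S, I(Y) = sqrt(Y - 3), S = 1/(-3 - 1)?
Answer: 12371/4 ≈ 3092.8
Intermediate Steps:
S = -1/4 (S = 1/(-4) = -1/4 ≈ -0.25000)
K(k) = 2*k*(9 + k) (K(k) = (2*k)*(9 + k) = 2*k*(9 + k))
I(Y) = sqrt(-3 + Y)
D(N) = -13/4 (D(N) = -3 - 1/4 = -13/4)
D(I(2)) + 43*K(3) = -13/4 + 43*(2*3*(9 + 3)) = -13/4 + 43*(2*3*12) = -13/4 + 43*72 = -13/4 + 3096 = 12371/4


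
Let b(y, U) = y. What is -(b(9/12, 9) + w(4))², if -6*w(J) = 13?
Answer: -289/144 ≈ -2.0069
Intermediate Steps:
w(J) = -13/6 (w(J) = -⅙*13 = -13/6)
-(b(9/12, 9) + w(4))² = -(9/12 - 13/6)² = -(9*(1/12) - 13/6)² = -(¾ - 13/6)² = -(-17/12)² = -1*289/144 = -289/144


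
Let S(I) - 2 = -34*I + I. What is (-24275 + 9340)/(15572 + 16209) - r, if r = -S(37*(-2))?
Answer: 77657829/31781 ≈ 2443.5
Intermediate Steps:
S(I) = 2 - 33*I (S(I) = 2 + (-34*I + I) = 2 - 33*I)
r = -2444 (r = -(2 - 1221*(-2)) = -(2 - 33*(-74)) = -(2 + 2442) = -1*2444 = -2444)
(-24275 + 9340)/(15572 + 16209) - r = (-24275 + 9340)/(15572 + 16209) - 1*(-2444) = -14935/31781 + 2444 = 77657829/31781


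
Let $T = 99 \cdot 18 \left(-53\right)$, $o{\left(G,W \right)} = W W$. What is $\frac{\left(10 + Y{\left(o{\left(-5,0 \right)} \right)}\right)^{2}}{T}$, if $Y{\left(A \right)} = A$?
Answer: $- \frac{50}{47223} \approx -0.0010588$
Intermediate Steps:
$o{\left(G,W \right)} = W^{2}$
$T = -94446$ ($T = 1782 \left(-53\right) = -94446$)
$\frac{\left(10 + Y{\left(o{\left(-5,0 \right)} \right)}\right)^{2}}{T} = \frac{\left(10 + 0^{2}\right)^{2}}{-94446} = \left(10 + 0\right)^{2} \left(- \frac{1}{94446}\right) = 10^{2} \left(- \frac{1}{94446}\right) = 100 \left(- \frac{1}{94446}\right) = - \frac{50}{47223}$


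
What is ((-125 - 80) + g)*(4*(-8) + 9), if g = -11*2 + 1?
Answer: 5198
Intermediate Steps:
g = -21 (g = -22 + 1 = -21)
((-125 - 80) + g)*(4*(-8) + 9) = ((-125 - 80) - 21)*(4*(-8) + 9) = (-205 - 21)*(-32 + 9) = -226*(-23) = 5198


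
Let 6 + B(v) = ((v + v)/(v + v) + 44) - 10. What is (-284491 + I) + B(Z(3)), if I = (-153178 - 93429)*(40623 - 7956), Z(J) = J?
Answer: -8056195331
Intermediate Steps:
I = -8055910869 (I = -246607*32667 = -8055910869)
B(v) = 29 (B(v) = -6 + (((v + v)/(v + v) + 44) - 10) = -6 + (((2*v)/((2*v)) + 44) - 10) = -6 + (((2*v)*(1/(2*v)) + 44) - 10) = -6 + ((1 + 44) - 10) = -6 + (45 - 10) = -6 + 35 = 29)
(-284491 + I) + B(Z(3)) = (-284491 - 8055910869) + 29 = -8056195360 + 29 = -8056195331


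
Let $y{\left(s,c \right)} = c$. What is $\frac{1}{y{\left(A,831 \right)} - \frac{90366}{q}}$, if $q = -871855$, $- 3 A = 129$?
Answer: $\frac{871855}{724601871} \approx 0.0012032$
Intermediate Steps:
$A = -43$ ($A = \left(- \frac{1}{3}\right) 129 = -43$)
$\frac{1}{y{\left(A,831 \right)} - \frac{90366}{q}} = \frac{1}{831 - \frac{90366}{-871855}} = \frac{1}{831 - - \frac{90366}{871855}} = \frac{1}{831 + \frac{90366}{871855}} = \frac{1}{\frac{724601871}{871855}} = \frac{871855}{724601871}$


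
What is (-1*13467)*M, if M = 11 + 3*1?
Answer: -188538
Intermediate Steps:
M = 14 (M = 11 + 3 = 14)
(-1*13467)*M = -1*13467*14 = -13467*14 = -188538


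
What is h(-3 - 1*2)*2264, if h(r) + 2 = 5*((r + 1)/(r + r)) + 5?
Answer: 11320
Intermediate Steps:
h(r) = 3 + 5*(1 + r)/(2*r) (h(r) = -2 + (5*((r + 1)/(r + r)) + 5) = -2 + (5*((1 + r)/((2*r))) + 5) = -2 + (5*((1 + r)*(1/(2*r))) + 5) = -2 + (5*((1 + r)/(2*r)) + 5) = -2 + (5*(1 + r)/(2*r) + 5) = -2 + (5 + 5*(1 + r)/(2*r)) = 3 + 5*(1 + r)/(2*r))
h(-3 - 1*2)*2264 = ((5 + 11*(-3 - 1*2))/(2*(-3 - 1*2)))*2264 = ((5 + 11*(-3 - 2))/(2*(-3 - 2)))*2264 = ((1/2)*(5 + 11*(-5))/(-5))*2264 = ((1/2)*(-1/5)*(5 - 55))*2264 = ((1/2)*(-1/5)*(-50))*2264 = 5*2264 = 11320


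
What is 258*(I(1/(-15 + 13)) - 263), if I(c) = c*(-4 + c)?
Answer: -134547/2 ≈ -67274.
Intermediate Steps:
258*(I(1/(-15 + 13)) - 263) = 258*((-4 + 1/(-15 + 13))/(-15 + 13) - 263) = 258*((-4 + 1/(-2))/(-2) - 263) = 258*(-(-4 - ½)/2 - 263) = 258*(-½*(-9/2) - 263) = 258*(9/4 - 263) = 258*(-1043/4) = -134547/2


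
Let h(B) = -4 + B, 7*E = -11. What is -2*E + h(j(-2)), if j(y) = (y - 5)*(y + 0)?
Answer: 92/7 ≈ 13.143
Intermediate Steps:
E = -11/7 (E = (1/7)*(-11) = -11/7 ≈ -1.5714)
j(y) = y*(-5 + y) (j(y) = (-5 + y)*y = y*(-5 + y))
-2*E + h(j(-2)) = -2*(-11/7) + (-4 - 2*(-5 - 2)) = 22/7 + (-4 - 2*(-7)) = 22/7 + (-4 + 14) = 22/7 + 10 = 92/7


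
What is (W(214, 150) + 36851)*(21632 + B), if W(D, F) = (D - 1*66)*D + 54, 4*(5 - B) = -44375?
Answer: 8978306571/4 ≈ 2.2446e+9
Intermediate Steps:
B = 44395/4 (B = 5 - ¼*(-44375) = 5 + 44375/4 = 44395/4 ≈ 11099.)
W(D, F) = 54 + D*(-66 + D) (W(D, F) = (D - 66)*D + 54 = (-66 + D)*D + 54 = D*(-66 + D) + 54 = 54 + D*(-66 + D))
(W(214, 150) + 36851)*(21632 + B) = ((54 + 214² - 66*214) + 36851)*(21632 + 44395/4) = ((54 + 45796 - 14124) + 36851)*(130923/4) = (31726 + 36851)*(130923/4) = 68577*(130923/4) = 8978306571/4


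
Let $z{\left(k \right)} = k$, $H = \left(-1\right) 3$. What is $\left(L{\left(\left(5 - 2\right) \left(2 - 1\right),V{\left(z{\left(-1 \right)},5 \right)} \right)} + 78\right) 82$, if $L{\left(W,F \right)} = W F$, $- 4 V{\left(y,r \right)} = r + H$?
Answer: $6273$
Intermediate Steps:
$H = -3$
$V{\left(y,r \right)} = \frac{3}{4} - \frac{r}{4}$ ($V{\left(y,r \right)} = - \frac{r - 3}{4} = - \frac{-3 + r}{4} = \frac{3}{4} - \frac{r}{4}$)
$L{\left(W,F \right)} = F W$
$\left(L{\left(\left(5 - 2\right) \left(2 - 1\right),V{\left(z{\left(-1 \right)},5 \right)} \right)} + 78\right) 82 = \left(\left(\frac{3}{4} - \frac{5}{4}\right) \left(5 - 2\right) \left(2 - 1\right) + 78\right) 82 = \left(\left(\frac{3}{4} - \frac{5}{4}\right) 3 \cdot 1 + 78\right) 82 = \left(\left(- \frac{1}{2}\right) 3 + 78\right) 82 = \left(- \frac{3}{2} + 78\right) 82 = \frac{153}{2} \cdot 82 = 6273$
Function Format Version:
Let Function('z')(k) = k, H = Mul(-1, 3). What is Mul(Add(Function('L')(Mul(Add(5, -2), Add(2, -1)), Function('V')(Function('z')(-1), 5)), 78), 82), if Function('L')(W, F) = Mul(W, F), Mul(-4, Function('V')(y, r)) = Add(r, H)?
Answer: 6273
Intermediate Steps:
H = -3
Function('V')(y, r) = Add(Rational(3, 4), Mul(Rational(-1, 4), r)) (Function('V')(y, r) = Mul(Rational(-1, 4), Add(r, -3)) = Mul(Rational(-1, 4), Add(-3, r)) = Add(Rational(3, 4), Mul(Rational(-1, 4), r)))
Function('L')(W, F) = Mul(F, W)
Mul(Add(Function('L')(Mul(Add(5, -2), Add(2, -1)), Function('V')(Function('z')(-1), 5)), 78), 82) = Mul(Add(Mul(Add(Rational(3, 4), Mul(Rational(-1, 4), 5)), Mul(Add(5, -2), Add(2, -1))), 78), 82) = Mul(Add(Mul(Add(Rational(3, 4), Rational(-5, 4)), Mul(3, 1)), 78), 82) = Mul(Add(Mul(Rational(-1, 2), 3), 78), 82) = Mul(Add(Rational(-3, 2), 78), 82) = Mul(Rational(153, 2), 82) = 6273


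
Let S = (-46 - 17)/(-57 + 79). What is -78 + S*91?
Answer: -7449/22 ≈ -338.59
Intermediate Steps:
S = -63/22 ≈ -2.8636
-78 + S*91 = -78 - 63/22*91 = -78 - 5733/22 = -7449/22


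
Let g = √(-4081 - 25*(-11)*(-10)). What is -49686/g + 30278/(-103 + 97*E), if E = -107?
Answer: -15139/5241 + 16562*I*√759/759 ≈ -2.8886 + 601.16*I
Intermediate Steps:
g = 3*I*√759 (g = √(-4081 + 275*(-10)) = √(-4081 - 2750) = √(-6831) = 3*I*√759 ≈ 82.65*I)
-49686/g + 30278/(-103 + 97*E) = -49686*(-I*√759/2277) + 30278/(-103 + 97*(-107)) = -(-16562)*I*√759/759 + 30278/(-103 - 10379) = 16562*I*√759/759 + 30278/(-10482) = 16562*I*√759/759 + 30278*(-1/10482) = 16562*I*√759/759 - 15139/5241 = -15139/5241 + 16562*I*√759/759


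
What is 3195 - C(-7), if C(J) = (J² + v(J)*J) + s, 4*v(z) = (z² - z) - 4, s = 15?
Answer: 3222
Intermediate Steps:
v(z) = -1 - z/4 + z²/4 (v(z) = ((z² - z) - 4)/4 = (-4 + z² - z)/4 = -1 - z/4 + z²/4)
C(J) = 15 + J² + J*(-1 - J/4 + J²/4) (C(J) = (J² + (-1 - J/4 + J²/4)*J) + 15 = (J² + J*(-1 - J/4 + J²/4)) + 15 = 15 + J² + J*(-1 - J/4 + J²/4))
3195 - C(-7) = 3195 - (15 - 1*(-7) + (¼)*(-7)³ + (¾)*(-7)²) = 3195 - (15 + 7 + (¼)*(-343) + (¾)*49) = 3195 - (15 + 7 - 343/4 + 147/4) = 3195 - 1*(-27) = 3195 + 27 = 3222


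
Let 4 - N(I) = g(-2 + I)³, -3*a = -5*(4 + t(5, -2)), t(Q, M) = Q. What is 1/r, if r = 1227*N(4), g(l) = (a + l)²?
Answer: -1/29616792255 ≈ -3.3765e-11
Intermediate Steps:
a = 15 (a = -(-5)*(4 + 5)/3 = -(-5)*9/3 = -⅓*(-45) = 15)
g(l) = (15 + l)²
N(I) = 4 - (13 + I)⁶ (N(I) = 4 - ((15 + (-2 + I))²)³ = 4 - ((13 + I)²)³ = 4 - (13 + I)⁶)
r = -29616792255 (r = 1227*(4 - (13 + 4)⁶) = 1227*(4 - 1*17⁶) = 1227*(4 - 1*24137569) = 1227*(4 - 24137569) = 1227*(-24137565) = -29616792255)
1/r = 1/(-29616792255) = -1/29616792255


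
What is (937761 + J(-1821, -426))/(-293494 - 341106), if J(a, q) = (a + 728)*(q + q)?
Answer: -1868997/634600 ≈ -2.9452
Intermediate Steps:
J(a, q) = 2*q*(728 + a) (J(a, q) = (728 + a)*(2*q) = 2*q*(728 + a))
(937761 + J(-1821, -426))/(-293494 - 341106) = (937761 + 2*(-426)*(728 - 1821))/(-293494 - 341106) = (937761 + 2*(-426)*(-1093))/(-634600) = (937761 + 931236)*(-1/634600) = 1868997*(-1/634600) = -1868997/634600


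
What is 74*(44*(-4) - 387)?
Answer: -41662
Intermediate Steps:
74*(44*(-4) - 387) = 74*(-176 - 387) = 74*(-563) = -41662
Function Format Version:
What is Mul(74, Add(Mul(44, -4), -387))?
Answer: -41662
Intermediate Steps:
Mul(74, Add(Mul(44, -4), -387)) = Mul(74, Add(-176, -387)) = Mul(74, -563) = -41662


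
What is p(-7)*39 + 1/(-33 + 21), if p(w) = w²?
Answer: 22931/12 ≈ 1910.9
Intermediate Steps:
p(-7)*39 + 1/(-33 + 21) = (-7)²*39 + 1/(-33 + 21) = 49*39 + 1/(-12) = 1911 - 1/12 = 22931/12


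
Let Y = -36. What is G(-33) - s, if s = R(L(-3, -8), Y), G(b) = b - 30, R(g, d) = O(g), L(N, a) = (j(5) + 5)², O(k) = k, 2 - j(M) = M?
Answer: -67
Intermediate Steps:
j(M) = 2 - M
L(N, a) = 4 (L(N, a) = ((2 - 1*5) + 5)² = ((2 - 5) + 5)² = (-3 + 5)² = 2² = 4)
R(g, d) = g
G(b) = -30 + b
s = 4
G(-33) - s = (-30 - 33) - 1*4 = -63 - 4 = -67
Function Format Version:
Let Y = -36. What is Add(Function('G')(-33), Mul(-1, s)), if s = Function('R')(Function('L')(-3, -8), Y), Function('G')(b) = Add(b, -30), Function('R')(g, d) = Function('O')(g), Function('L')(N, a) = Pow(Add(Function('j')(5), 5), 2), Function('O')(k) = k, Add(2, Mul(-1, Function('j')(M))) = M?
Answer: -67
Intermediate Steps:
Function('j')(M) = Add(2, Mul(-1, M))
Function('L')(N, a) = 4 (Function('L')(N, a) = Pow(Add(Add(2, Mul(-1, 5)), 5), 2) = Pow(Add(Add(2, -5), 5), 2) = Pow(Add(-3, 5), 2) = Pow(2, 2) = 4)
Function('R')(g, d) = g
Function('G')(b) = Add(-30, b)
s = 4
Add(Function('G')(-33), Mul(-1, s)) = Add(Add(-30, -33), Mul(-1, 4)) = Add(-63, -4) = -67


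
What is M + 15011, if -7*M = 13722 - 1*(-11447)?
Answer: 79908/7 ≈ 11415.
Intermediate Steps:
M = -25169/7 (M = -(13722 - 1*(-11447))/7 = -(13722 + 11447)/7 = -⅐*25169 = -25169/7 ≈ -3595.6)
M + 15011 = -25169/7 + 15011 = 79908/7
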